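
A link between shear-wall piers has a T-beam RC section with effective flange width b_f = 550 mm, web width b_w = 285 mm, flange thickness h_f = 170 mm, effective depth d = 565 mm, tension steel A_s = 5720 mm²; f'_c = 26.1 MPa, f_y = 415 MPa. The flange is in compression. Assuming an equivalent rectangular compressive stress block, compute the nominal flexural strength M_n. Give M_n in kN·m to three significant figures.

Tension: T = A_s f_y = 5720 × 415 = 2373800 N.
Try a within the flange: a = T/(0.85 f'_c b_f) = 2373800/(0.85 × 26.1 × 550) = 194.55 mm.
a = 194.55 > h_f = 170 mm: the block extends into the web. Split into flange-overhang and web parts.
C_f = 0.85 f'_c (b_f − b_w) h_f = 0.85 × 26.1 × (550 − 285) × 170 = 999434 N.
Remaining web compression depth: a_w = (T − C_f)/(0.85 f'_c b_w) = (2373800 − 999434)/(0.85 × 26.1 × 285) = 217.37 mm.
M_n = C_f(d − h_f/2) + (T − C_f)(d − a_w/2) = 999434 × (565 − 85) + 1374366 × (565 − 108.685) = 479.73 + 627.14 = 1106.87 × 10⁶ N·mm.
M_n = 1106.87 kN·m.

M_n ≈ 1110 kN·m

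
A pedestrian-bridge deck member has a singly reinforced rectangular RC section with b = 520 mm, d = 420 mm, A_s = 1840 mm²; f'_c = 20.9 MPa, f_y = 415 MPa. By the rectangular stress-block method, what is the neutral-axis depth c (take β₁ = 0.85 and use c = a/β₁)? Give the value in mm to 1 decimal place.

T = A_s f_y = 1840 × 415 = 763600 N = 763.6 kN.
Setting C = 0.85 f'_c a b equal to T: a = 763600/(0.85 × 20.9 × 520) = 82.660 mm.
With β₁ = 0.85, c = a/β₁ = 82.660/0.85 = 97.2 mm.

c ≈ 97.2 mm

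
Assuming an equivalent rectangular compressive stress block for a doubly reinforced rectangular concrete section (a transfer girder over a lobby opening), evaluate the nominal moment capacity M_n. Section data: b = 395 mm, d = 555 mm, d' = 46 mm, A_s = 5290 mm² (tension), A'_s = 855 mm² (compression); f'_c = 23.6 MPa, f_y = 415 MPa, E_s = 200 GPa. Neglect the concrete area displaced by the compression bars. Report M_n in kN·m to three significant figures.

Assume both tension and compression steel yield.
Net tension couple steel: A_s − A'_s = 4435 mm².
a = (A_s − A'_s) f_y / (0.85 f'_c b) = 1840525/(0.85 × 23.6 × 395) = 232.28 mm.
c = a/β₁ = 232.28/0.85 = 273.27 mm; ε'_s = 0.003(c − d')/c = 0.0025 ≥ f_y/E_s = 0.0021, so compression steel does yield.
M_n = (A_s − A'_s) f_y (d − a/2) + A'_s f_y (d − d') = [1840525 × (555 − 116.14) + 354825 × (555 − 46)] × 10⁻⁶ = 807.73 + 180.61 = 988.34 kN·m.

M_n ≈ 988 kN·m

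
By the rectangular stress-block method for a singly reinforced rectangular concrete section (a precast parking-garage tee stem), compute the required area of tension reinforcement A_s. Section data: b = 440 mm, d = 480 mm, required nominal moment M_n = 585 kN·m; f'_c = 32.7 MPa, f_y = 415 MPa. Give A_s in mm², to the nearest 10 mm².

With M_n = 0.85 f'_c a b (d − a/2), solve the quadratic for a:
a = d − √(d² − 2M_n/(0.85 f'_c b)) = 480 − √(480² − 2 × 585×10⁶/(0.85 × 32.7 × 440)) = 112.94 mm.
A_s = 0.85 f'_c a b / f_y = 0.85 × 32.7 × 112.94 × 440 / 415 = 3328.3 mm².

A_s ≈ 3330 mm²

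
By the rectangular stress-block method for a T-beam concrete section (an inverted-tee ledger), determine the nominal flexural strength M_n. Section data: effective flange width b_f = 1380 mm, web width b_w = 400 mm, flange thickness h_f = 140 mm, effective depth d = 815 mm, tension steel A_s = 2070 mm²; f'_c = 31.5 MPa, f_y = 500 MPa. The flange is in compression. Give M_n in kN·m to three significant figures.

Tension: T = A_s f_y = 2070 × 500 = 1035000 N.
Try a within the flange: a = T/(0.85 f'_c b_f) = 1035000/(0.85 × 31.5 × 1380) = 28.01 mm.
Since a = 28.01 ≤ h_f = 140 mm, the stress block lies entirely in the flange; analyse as a rectangular beam of width b_f.
M_n = T(d − a/2) = 1035000 × (815 − 14.005) = 829.03 × 10⁶ N·mm.
M_n = 829.03 kN·m.

M_n ≈ 829 kN·m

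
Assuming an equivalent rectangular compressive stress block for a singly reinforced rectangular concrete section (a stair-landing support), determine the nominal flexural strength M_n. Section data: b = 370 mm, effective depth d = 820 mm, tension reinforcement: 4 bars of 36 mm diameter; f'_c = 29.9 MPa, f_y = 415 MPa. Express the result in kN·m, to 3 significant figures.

M_n ≈ 1230 kN·m

A_s = 4 × 1018 = 4072 mm².
T = A_s f_y = 4072 × 415 = 1689880 N = 1689.88 kN.
From C = T: a = T/(0.85 f'_c b) = 1689880/(0.85 × 29.9 × 370) = 179.71 mm.
M_n = T(d − a/2) = 1689.88 kN × (820 − 89.855) mm = 1233.86 kN·m.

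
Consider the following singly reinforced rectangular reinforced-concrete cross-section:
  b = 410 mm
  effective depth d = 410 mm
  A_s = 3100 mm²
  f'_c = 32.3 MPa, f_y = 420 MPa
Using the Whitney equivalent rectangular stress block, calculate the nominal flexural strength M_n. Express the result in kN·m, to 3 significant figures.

M_n ≈ 459 kN·m

T = A_s f_y = 3100 × 420 = 1302000 N = 1302 kN.
From C = T: a = T/(0.85 f'_c b) = 1302000/(0.85 × 32.3 × 410) = 115.67 mm.
M_n = T(d − a/2) = 1302 kN × (410 − 57.835) mm = 458.52 kN·m.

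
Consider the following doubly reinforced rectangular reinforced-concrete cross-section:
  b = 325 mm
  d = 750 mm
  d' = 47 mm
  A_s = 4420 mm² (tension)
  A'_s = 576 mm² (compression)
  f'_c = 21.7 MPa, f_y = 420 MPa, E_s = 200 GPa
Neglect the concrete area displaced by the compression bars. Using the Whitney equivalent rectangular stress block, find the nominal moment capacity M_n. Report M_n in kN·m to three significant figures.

Assume both tension and compression steel yield.
Net tension couple steel: A_s − A'_s = 3844 mm².
a = (A_s − A'_s) f_y / (0.85 f'_c b) = 1614480/(0.85 × 21.7 × 325) = 269.32 mm.
c = a/β₁ = 269.32/0.85 = 316.85 mm; ε'_s = 0.003(c − d')/c = 0.0026 ≥ f_y/E_s = 0.0021, so compression steel does yield.
M_n = (A_s − A'_s) f_y (d − a/2) + A'_s f_y (d − d') = [1614480 × (750 − 134.66) + 241920 × (750 − 47)] × 10⁻⁶ = 993.45 + 170.07 = 1163.52 kN·m.

M_n ≈ 1160 kN·m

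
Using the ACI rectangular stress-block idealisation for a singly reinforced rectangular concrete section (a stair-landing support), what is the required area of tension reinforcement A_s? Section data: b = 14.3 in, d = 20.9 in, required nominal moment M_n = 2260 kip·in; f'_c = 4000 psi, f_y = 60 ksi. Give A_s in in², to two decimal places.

A_s ≈ 1.91 in²

From M_n = 0.85 f'_c a b (d − a/2):
a = d − √(d² − 2M_n/(0.85 f'_c b)) = 20.9 − √(20.9² − 2 × 2260/(0.85 × 4 × 14.3)) = 2.357 in.
A_s = 0.85 f'_c a b / f_y = 0.85 × 4 × 2.357 × 14.3 / 60 = 1.910 in².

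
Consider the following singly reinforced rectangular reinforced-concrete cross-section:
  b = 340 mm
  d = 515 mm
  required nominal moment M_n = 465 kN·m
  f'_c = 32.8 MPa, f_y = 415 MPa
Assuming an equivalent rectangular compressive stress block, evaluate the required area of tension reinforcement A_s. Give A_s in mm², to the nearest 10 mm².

A_s ≈ 2430 mm²

With M_n = 0.85 f'_c a b (d − a/2), solve the quadratic for a:
a = d − √(d² − 2M_n/(0.85 f'_c b)) = 515 − √(515² − 2 × 465×10⁶/(0.85 × 32.8 × 340)) = 106.20 mm.
A_s = 0.85 f'_c a b / f_y = 0.85 × 32.8 × 106.20 × 340 / 415 = 2425.8 mm².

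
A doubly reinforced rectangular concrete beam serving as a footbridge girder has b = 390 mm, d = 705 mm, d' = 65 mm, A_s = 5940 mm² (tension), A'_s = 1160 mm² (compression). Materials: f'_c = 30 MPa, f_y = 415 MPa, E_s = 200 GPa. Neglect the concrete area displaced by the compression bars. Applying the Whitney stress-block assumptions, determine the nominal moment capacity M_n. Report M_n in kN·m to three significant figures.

Assume both tension and compression steel yield.
Net tension couple steel: A_s − A'_s = 4780 mm².
a = (A_s − A'_s) f_y / (0.85 f'_c b) = 1983700/(0.85 × 30 × 390) = 199.47 mm.
c = a/β₁ = 199.47/0.836 = 238.60 mm; ε'_s = 0.003(c − d')/c = 0.0022 ≥ f_y/E_s = 0.0021, so compression steel does yield.
M_n = (A_s − A'_s) f_y (d − a/2) + A'_s f_y (d − d') = [1983700 × (705 − 99.735) + 481400 × (705 − 65)] × 10⁻⁶ = 1200.66 + 308.10 = 1508.76 kN·m.

M_n ≈ 1510 kN·m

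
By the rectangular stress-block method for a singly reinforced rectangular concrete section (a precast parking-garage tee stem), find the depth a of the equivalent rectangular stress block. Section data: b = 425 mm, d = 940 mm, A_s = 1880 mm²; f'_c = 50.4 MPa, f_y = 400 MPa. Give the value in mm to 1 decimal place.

a ≈ 41.3 mm

T = A_s f_y = 1880 × 400 = 752000 N = 752 kN.
Setting C = 0.85 f'_c a b equal to T: a = 752000/(0.85 × 50.4 × 425) = 41.3 mm.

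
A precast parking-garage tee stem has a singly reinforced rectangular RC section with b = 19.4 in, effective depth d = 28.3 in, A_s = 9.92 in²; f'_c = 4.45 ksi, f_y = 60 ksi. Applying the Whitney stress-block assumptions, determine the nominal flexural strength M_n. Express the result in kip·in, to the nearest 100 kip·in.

T = A_s f_y = 9.92 × 60 = 595.2 kips.
a = T/(0.85 f'_c b) = 595.2/(0.85 × 4.45 × 19.4) = 8.111 in.
M_n = T(d − a/2) = 595.2 × (28.3 − 4.0555) = 14430.3 kip·in.

M_n ≈ 14400 kip·in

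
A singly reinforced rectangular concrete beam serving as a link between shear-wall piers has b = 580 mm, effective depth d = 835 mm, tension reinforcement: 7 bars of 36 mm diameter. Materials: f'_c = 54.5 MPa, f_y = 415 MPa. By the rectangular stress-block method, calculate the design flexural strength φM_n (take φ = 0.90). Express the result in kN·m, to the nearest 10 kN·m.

A_s = 7 × 1018 = 7126 mm².
T = A_s f_y = 7126 × 415 = 2957290 N = 2957.29 kN.
From C = T: a = T/(0.85 f'_c b) = 2957290/(0.85 × 54.5 × 580) = 110.07 mm.
M_n = T(d − a/2) = 2957.29 kN × (835 − 55.035) mm = 2306.58 kN·m.
φM_n = 0.90 × 2306.58 = 2075.92 kN·m.

φM_n ≈ 2080 kN·m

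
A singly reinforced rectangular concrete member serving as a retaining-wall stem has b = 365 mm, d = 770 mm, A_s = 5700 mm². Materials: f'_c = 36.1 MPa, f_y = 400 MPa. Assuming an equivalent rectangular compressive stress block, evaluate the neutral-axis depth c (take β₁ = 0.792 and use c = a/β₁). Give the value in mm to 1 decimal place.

T = A_s f_y = 5700 × 400 = 2280000 N = 2280 kN.
Setting C = 0.85 f'_c a b equal to T: a = 2280000/(0.85 × 36.1 × 365) = 203.571 mm.
With β₁ = 0.792, c = a/β₁ = 203.571/0.792 = 257.0 mm.

c ≈ 257.0 mm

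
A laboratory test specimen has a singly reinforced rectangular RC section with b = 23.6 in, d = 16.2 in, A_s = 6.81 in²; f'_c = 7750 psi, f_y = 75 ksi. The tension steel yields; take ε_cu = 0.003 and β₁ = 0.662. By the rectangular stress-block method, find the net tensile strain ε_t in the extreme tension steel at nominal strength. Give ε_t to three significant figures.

a = A_s f_y/(0.85 f'_c b) = 3.285 in.
β₁ = 0.662, so c = a/β₁ = 3.285/0.662 = 4.962 in.
From the linear strain diagram with ε_cu = 0.003: ε_t = 0.003 (d − c)/c = 0.003 × (16.2 − 4.962)/4.962 = 0.00679.
Since ε_t ≥ 0.005, the section is tension-controlled.

ε_t ≈ 0.00679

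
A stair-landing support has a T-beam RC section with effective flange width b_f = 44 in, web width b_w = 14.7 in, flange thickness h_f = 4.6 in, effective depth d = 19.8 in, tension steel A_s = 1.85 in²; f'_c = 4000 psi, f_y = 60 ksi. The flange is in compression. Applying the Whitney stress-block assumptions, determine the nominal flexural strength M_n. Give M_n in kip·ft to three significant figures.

Tension: T = A_s f_y = 1.85 × 60 = 111 kips.
Try a within the flange: a = T/(0.85 f'_c b_f) = 111/(0.85 × 4 × 44) = 0.742 in.
Since a = 0.742 ≤ h_f = 4.6 in, the stress block lies entirely in the flange; analyse as a rectangular beam of width b_f.
M_n = T(d − a/2) = 111 × (19.8 − 0.371) = 2156.6 kip·in.
M_n = 2156.6/12 = 179.72 kip·ft.

M_n ≈ 180 kip·ft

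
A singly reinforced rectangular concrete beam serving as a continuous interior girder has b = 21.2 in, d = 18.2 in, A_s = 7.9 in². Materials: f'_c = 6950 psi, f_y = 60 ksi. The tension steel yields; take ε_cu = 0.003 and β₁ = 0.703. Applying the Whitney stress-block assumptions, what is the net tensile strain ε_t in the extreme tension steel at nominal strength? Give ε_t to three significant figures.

a = A_s f_y/(0.85 f'_c b) = 3.785 in.
β₁ = 0.703, so c = a/β₁ = 3.785/0.703 = 5.384 in.
From the linear strain diagram with ε_cu = 0.003: ε_t = 0.003 (d − c)/c = 0.003 × (18.2 − 5.384)/5.384 = 0.00714.
Since ε_t ≥ 0.005, the section is tension-controlled.

ε_t ≈ 0.00714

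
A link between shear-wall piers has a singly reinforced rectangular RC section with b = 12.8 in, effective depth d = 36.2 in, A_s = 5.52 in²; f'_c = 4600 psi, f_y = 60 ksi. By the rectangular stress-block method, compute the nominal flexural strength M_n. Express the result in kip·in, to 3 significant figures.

M_n ≈ 10900 kip·in

T = A_s f_y = 5.52 × 60 = 331.2 kips.
a = T/(0.85 f'_c b) = 331.2/(0.85 × 4.6 × 12.8) = 6.618 in.
M_n = T(d − a/2) = 331.2 × (36.2 − 3.309) = 10893.5 kip·in.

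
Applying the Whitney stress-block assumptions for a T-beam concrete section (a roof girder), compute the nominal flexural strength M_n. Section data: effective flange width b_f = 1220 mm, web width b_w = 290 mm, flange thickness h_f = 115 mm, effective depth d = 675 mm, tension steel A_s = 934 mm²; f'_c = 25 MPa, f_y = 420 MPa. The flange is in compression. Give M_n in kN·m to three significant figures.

M_n ≈ 262 kN·m

Tension: T = A_s f_y = 934 × 420 = 392280 N.
Try a within the flange: a = T/(0.85 f'_c b_f) = 392280/(0.85 × 25 × 1220) = 15.13 mm.
Since a = 15.13 ≤ h_f = 115 mm, the stress block lies entirely in the flange; analyse as a rectangular beam of width b_f.
M_n = T(d − a/2) = 392280 × (675 − 7.565) = 261.82 × 10⁶ N·mm.
M_n = 261.82 kN·m.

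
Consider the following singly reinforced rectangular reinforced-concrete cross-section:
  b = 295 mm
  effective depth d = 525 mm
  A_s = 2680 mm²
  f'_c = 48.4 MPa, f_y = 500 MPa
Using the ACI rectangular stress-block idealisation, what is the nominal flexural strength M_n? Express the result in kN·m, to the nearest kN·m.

M_n ≈ 630 kN·m

T = A_s f_y = 2680 × 500 = 1340000 N = 1340 kN.
From C = T: a = T/(0.85 f'_c b) = 1340000/(0.85 × 48.4 × 295) = 110.41 mm.
M_n = T(d − a/2) = 1340 kN × (525 − 55.205) mm = 629.53 kN·m.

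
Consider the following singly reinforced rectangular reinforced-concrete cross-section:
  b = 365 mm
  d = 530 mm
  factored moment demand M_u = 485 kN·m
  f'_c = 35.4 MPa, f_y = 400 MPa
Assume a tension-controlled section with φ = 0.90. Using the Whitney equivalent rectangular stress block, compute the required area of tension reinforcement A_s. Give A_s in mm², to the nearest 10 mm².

M_n = M_u/φ = 485/0.90 = 538.889 kN·m.
With M_n = 0.85 f'_c a b (d − a/2), solve the quadratic for a:
a = d − √(d² − 2M_n/(0.85 f'_c b)) = 530 − √(530² − 2 × 538.889×10⁶/(0.85 × 35.4 × 365)) = 102.49 mm.
A_s = 0.85 f'_c a b / f_y = 0.85 × 35.4 × 102.49 × 365 / 400 = 2814.1 mm².

A_s ≈ 2810 mm²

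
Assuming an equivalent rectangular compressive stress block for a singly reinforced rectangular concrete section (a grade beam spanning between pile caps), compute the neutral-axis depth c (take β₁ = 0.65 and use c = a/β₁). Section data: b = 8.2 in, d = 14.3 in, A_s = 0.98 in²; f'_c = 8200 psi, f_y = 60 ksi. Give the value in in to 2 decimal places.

T = A_s f_y = 0.98 × 60 = 58.8 kips.
a = T/(0.85 f'_c b) = 58.8/(0.85 × 8.2 × 8.2) = 1.0288 in.
With β₁ = 0.65, c = a/β₁ = 1.0288/0.65 = 1.58 in.

c ≈ 1.58 in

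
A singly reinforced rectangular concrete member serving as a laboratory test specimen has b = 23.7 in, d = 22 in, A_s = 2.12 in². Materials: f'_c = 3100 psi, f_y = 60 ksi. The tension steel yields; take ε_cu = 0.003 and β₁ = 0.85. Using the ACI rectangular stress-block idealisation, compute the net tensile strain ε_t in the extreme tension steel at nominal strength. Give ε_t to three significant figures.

a = A_s f_y/(0.85 f'_c b) = 2.037 in.
β₁ = 0.85, so c = a/β₁ = 2.037/0.85 = 2.396 in.
From the linear strain diagram with ε_cu = 0.003: ε_t = 0.003 (d − c)/c = 0.003 × (22 − 2.396)/2.396 = 0.0245.
Since ε_t ≥ 0.005, the section is tension-controlled.

ε_t ≈ 0.0245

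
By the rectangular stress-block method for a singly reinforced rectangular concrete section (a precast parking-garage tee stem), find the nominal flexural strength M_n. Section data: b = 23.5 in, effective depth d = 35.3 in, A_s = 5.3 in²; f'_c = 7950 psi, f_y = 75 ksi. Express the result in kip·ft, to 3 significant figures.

T = A_s f_y = 5.3 × 75 = 397.5 kips.
a = T/(0.85 f'_c b) = 397.5/(0.85 × 7.95 × 23.5) = 2.503 in.
M_n = T(d − a/2) = 397.5 × (35.3 − 1.2515) = 13534.3 kip·in = 13534.3/12 = 1127.86 kip·ft.

M_n ≈ 1130 kip·ft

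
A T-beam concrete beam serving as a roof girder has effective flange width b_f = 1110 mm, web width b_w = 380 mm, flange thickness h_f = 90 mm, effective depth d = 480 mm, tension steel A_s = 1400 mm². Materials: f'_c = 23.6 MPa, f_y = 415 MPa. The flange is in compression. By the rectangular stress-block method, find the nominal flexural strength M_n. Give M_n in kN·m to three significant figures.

Tension: T = A_s f_y = 1400 × 415 = 581000 N.
Try a within the flange: a = T/(0.85 f'_c b_f) = 581000/(0.85 × 23.6 × 1110) = 26.09 mm.
Since a = 26.09 ≤ h_f = 90 mm, the stress block lies entirely in the flange; analyse as a rectangular beam of width b_f.
M_n = T(d − a/2) = 581000 × (480 − 13.045) = 271.30 × 10⁶ N·mm.
M_n = 271.30 kN·m.

M_n ≈ 271 kN·m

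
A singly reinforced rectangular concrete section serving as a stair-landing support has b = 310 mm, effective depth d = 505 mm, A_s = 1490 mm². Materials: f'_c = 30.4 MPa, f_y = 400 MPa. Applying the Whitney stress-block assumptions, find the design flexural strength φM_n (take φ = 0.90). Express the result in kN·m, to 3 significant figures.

φM_n ≈ 251 kN·m

T = A_s f_y = 1490 × 400 = 596000 N = 596 kN.
From C = T: a = T/(0.85 f'_c b) = 596000/(0.85 × 30.4 × 310) = 74.40 mm.
M_n = T(d − a/2) = 596 kN × (505 − 37.2) mm = 278.81 kN·m.
φM_n = 0.90 × 278.81 = 250.93 kN·m.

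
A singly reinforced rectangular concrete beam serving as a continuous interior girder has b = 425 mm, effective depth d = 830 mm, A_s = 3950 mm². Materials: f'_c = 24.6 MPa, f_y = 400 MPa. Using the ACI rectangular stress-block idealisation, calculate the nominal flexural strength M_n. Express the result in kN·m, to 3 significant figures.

M_n ≈ 1170 kN·m

T = A_s f_y = 3950 × 400 = 1580000 N = 1580 kN.
From C = T: a = T/(0.85 f'_c b) = 1580000/(0.85 × 24.6 × 425) = 177.79 mm.
M_n = T(d − a/2) = 1580 kN × (830 − 88.895) mm = 1170.95 kN·m.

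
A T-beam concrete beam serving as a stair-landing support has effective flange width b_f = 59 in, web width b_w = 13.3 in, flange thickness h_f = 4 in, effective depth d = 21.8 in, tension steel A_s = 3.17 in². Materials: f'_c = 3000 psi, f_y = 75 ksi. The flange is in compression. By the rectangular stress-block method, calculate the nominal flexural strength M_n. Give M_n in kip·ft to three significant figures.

Tension: T = A_s f_y = 3.17 × 75 = 237.75 kips.
Try a within the flange: a = T/(0.85 f'_c b_f) = 237.75/(0.85 × 3 × 59) = 1.580 in.
Since a = 1.580 ≤ h_f = 4 in, the stress block lies entirely in the flange; analyse as a rectangular beam of width b_f.
M_n = T(d − a/2) = 237.75 × (21.8 − 0.79) = 4995.1 kip·in.
M_n = 4995.1/12 = 416.26 kip·ft.

M_n ≈ 416 kip·ft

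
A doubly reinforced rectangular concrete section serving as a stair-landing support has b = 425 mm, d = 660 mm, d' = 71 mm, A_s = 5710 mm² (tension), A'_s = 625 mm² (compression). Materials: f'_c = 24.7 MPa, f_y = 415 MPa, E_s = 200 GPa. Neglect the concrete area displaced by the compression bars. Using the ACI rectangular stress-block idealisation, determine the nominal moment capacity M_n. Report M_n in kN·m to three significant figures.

M_n ≈ 1300 kN·m

Assume both tension and compression steel yield.
Net tension couple steel: A_s − A'_s = 5085 mm².
a = (A_s − A'_s) f_y / (0.85 f'_c b) = 2110275/(0.85 × 24.7 × 425) = 236.50 mm.
c = a/β₁ = 236.50/0.85 = 278.24 mm; ε'_s = 0.003(c − d')/c = 0.0022 ≥ f_y/E_s = 0.0021, so compression steel does yield.
M_n = (A_s − A'_s) f_y (d − a/2) + A'_s f_y (d − d') = [2110275 × (660 − 118.25) + 259375 × (660 − 71)] × 10⁻⁶ = 1143.24 + 152.77 = 1296.01 kN·m.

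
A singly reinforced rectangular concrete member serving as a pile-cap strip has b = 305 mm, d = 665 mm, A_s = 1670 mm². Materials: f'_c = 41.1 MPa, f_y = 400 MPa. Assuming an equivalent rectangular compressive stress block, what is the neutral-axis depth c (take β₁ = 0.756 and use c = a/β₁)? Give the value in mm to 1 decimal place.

T = A_s f_y = 1670 × 400 = 668000 N = 668 kN.
Setting C = 0.85 f'_c a b equal to T: a = 668000/(0.85 × 41.1 × 305) = 62.693 mm.
With β₁ = 0.756, c = a/β₁ = 62.693/0.756 = 82.9 mm.

c ≈ 82.9 mm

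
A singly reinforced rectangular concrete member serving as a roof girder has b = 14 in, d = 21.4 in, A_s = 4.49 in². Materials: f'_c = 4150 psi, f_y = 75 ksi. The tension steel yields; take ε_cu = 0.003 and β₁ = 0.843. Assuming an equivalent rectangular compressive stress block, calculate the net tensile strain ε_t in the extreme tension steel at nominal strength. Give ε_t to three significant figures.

ε_t ≈ 0.00494

a = A_s f_y/(0.85 f'_c b) = 6.819 in.
β₁ = 0.843, so c = a/β₁ = 6.819/0.843 = 8.089 in.
From the linear strain diagram with ε_cu = 0.003: ε_t = 0.003 (d − c)/c = 0.003 × (21.4 − 8.089)/8.089 = 0.00494.
ε_t is between 0.004 and 0.005 — transition zone.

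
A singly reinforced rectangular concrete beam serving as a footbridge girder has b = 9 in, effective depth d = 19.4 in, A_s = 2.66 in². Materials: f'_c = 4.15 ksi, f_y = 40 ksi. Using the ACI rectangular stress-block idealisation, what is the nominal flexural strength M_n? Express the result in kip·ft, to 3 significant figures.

M_n ≈ 157 kip·ft

T = A_s f_y = 2.66 × 40 = 106.4 kips.
a = T/(0.85 f'_c b) = 106.4/(0.85 × 4.15 × 9) = 3.351 in.
M_n = T(d − a/2) = 106.4 × (19.4 − 1.6755) = 1885.9 kip·in = 1885.9/12 = 157.16 kip·ft.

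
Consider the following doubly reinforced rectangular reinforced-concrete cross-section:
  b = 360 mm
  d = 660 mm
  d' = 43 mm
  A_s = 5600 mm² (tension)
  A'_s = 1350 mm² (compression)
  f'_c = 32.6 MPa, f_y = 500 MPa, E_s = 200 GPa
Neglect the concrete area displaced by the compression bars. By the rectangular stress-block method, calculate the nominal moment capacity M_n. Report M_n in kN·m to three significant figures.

M_n ≈ 1590 kN·m

Assume both tension and compression steel yield.
Net tension couple steel: A_s − A'_s = 4250 mm².
a = (A_s − A'_s) f_y / (0.85 f'_c b) = 2125000/(0.85 × 32.6 × 360) = 213.02 mm.
c = a/β₁ = 213.02/0.817 = 260.73 mm; ε'_s = 0.003(c − d')/c = 0.0025 ≥ f_y/E_s = 0.0025, so compression steel does yield.
M_n = (A_s − A'_s) f_y (d − a/2) + A'_s f_y (d − d') = [2125000 × (660 − 106.51) + 675000 × (660 − 43)] × 10⁻⁶ = 1176.17 + 416.48 = 1592.65 kN·m.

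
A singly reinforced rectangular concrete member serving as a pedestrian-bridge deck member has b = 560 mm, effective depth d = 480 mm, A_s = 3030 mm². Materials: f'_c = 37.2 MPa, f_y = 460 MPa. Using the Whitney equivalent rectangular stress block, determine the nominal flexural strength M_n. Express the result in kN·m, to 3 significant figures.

T = A_s f_y = 3030 × 460 = 1393800 N = 1393.8 kN.
From C = T: a = T/(0.85 f'_c b) = 1393800/(0.85 × 37.2 × 560) = 78.71 mm.
M_n = T(d − a/2) = 1393.8 kN × (480 − 39.355) mm = 614.17 kN·m.

M_n ≈ 614 kN·m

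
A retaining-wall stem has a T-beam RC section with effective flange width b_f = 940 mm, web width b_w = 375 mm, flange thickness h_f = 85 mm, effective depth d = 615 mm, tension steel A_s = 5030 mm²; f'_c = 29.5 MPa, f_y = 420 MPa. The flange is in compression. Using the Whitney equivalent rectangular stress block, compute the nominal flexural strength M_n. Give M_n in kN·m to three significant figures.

Tension: T = A_s f_y = 5030 × 420 = 2112600 N.
Try a within the flange: a = T/(0.85 f'_c b_f) = 2112600/(0.85 × 29.5 × 940) = 89.63 mm.
a = 89.63 > h_f = 85 mm: the block extends into the web. Split into flange-overhang and web parts.
C_f = 0.85 f'_c (b_f − b_w) h_f = 0.85 × 29.5 × (940 − 375) × 85 = 1204227 N.
Remaining web compression depth: a_w = (T − C_f)/(0.85 f'_c b_w) = (2112600 − 1204227)/(0.85 × 29.5 × 375) = 96.60 mm.
M_n = C_f(d − h_f/2) + (T − C_f)(d − a_w/2) = 1204227 × (615 − 42.5) + 908373 × (615 − 48.3) = 689.42 + 514.77 = 1204.19 × 10⁶ N·mm.
M_n = 1204.19 kN·m.

M_n ≈ 1200 kN·m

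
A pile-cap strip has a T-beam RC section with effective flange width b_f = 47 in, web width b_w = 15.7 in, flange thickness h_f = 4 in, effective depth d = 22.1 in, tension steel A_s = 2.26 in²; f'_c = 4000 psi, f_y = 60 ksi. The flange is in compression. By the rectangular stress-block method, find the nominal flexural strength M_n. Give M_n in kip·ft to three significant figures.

M_n ≈ 245 kip·ft

Tension: T = A_s f_y = 2.26 × 60 = 135.6 kips.
Try a within the flange: a = T/(0.85 f'_c b_f) = 135.6/(0.85 × 4 × 47) = 0.849 in.
Since a = 0.849 ≤ h_f = 4 in, the stress block lies entirely in the flange; analyse as a rectangular beam of width b_f.
M_n = T(d − a/2) = 135.6 × (22.1 − 0.4245) = 2939.2 kip·in.
M_n = 2939.2/12 = 244.93 kip·ft.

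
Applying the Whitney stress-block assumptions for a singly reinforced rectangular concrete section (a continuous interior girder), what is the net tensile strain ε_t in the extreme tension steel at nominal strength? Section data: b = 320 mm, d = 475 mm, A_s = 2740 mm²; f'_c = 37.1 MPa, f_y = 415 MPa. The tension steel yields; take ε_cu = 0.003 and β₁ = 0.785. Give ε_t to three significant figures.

ε_t ≈ 0.00693

a = A_s f_y/(0.85 f'_c b) = 112.68 mm.
β₁ = 0.785, so c = a/β₁ = 112.68/0.785 = 143.54 mm.
From the linear strain diagram with ε_cu = 0.003: ε_t = 0.003 (d − c)/c = 0.003 × (475 − 143.54)/143.54 = 0.00693.
Since ε_t ≥ 0.005, the section is tension-controlled.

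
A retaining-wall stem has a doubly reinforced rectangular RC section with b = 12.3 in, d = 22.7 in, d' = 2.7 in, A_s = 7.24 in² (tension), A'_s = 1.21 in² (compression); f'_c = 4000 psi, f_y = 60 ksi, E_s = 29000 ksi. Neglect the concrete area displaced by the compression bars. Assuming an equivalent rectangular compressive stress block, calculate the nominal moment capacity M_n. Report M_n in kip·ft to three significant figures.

M_n ≈ 675 kip·ft

Assume both steels yield.
a = (A_s − A'_s) f_y/(0.85 f'_c b) = (7.24 − 1.21) × 60/(0.85 × 4 × 12.3) = 8.651 in.
c = a/β₁ = 8.651/0.85 = 10.178 in; ε'_s = 0.003(c − d')/c = 0.0022 ≥ ε_y = 0.0021, so the compression steel yields.
M_n = (A_s − A'_s) f_y (d − a/2) + A'_s f_y (d − d') = 361.8 × (22.7 − 4.3255) + 72.6 × (22.7 − 2.7) = 6647.9 + 1452.0 = 8099.9 kip·in = 8099.9/12 = 674.99 kip·ft.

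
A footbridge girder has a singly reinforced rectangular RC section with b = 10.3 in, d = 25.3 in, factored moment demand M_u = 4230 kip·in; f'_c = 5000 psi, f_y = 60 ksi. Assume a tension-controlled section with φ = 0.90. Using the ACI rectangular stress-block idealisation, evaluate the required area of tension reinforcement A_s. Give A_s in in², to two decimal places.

M_n = M_u/φ = 4230/0.90 = 4700 kip·in.
From M_n = 0.85 f'_c a b (d − a/2):
a = d − √(d² − 2M_n/(0.85 f'_c b)) = 25.3 − √(25.3² − 2 × 4700/(0.85 × 5 × 10.3)) = 4.676 in.
A_s = 0.85 f'_c a b / f_y = 0.85 × 5 × 4.676 × 10.3 / 60 = 3.412 in².

A_s ≈ 3.41 in²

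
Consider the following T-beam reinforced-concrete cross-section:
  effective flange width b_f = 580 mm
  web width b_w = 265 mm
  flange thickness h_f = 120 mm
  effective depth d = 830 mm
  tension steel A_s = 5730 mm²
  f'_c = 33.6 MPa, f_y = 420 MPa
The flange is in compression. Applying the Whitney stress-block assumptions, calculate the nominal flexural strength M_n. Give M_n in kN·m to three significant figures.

Tension: T = A_s f_y = 5730 × 420 = 2406600 N.
Try a within the flange: a = T/(0.85 f'_c b_f) = 2406600/(0.85 × 33.6 × 580) = 145.28 mm.
a = 145.28 > h_f = 120 mm: the block extends into the web. Split into flange-overhang and web parts.
C_f = 0.85 f'_c (b_f − b_w) h_f = 0.85 × 33.6 × (580 − 265) × 120 = 1079568 N.
Remaining web compression depth: a_w = (T − C_f)/(0.85 f'_c b_w) = (2406600 − 1079568)/(0.85 × 33.6 × 265) = 175.34 mm.
M_n = C_f(d − h_f/2) + (T − C_f)(d − a_w/2) = 1079568 × (830 − 60) + 1327032 × (830 − 87.67) = 831.27 + 985.10 = 1816.37 × 10⁶ N·mm.
M_n = 1816.37 kN·m.

M_n ≈ 1820 kN·m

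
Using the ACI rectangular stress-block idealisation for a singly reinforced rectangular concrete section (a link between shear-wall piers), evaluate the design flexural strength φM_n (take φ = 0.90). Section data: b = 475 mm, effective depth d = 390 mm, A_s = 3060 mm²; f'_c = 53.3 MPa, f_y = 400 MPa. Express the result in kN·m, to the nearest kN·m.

T = A_s f_y = 3060 × 400 = 1224000 N = 1224 kN.
From C = T: a = T/(0.85 f'_c b) = 1224000/(0.85 × 53.3 × 475) = 56.88 mm.
M_n = T(d − a/2) = 1224 kN × (390 − 28.44) mm = 442.55 kN·m.
φM_n = 0.90 × 442.55 = 398.30 kN·m.

φM_n ≈ 398 kN·m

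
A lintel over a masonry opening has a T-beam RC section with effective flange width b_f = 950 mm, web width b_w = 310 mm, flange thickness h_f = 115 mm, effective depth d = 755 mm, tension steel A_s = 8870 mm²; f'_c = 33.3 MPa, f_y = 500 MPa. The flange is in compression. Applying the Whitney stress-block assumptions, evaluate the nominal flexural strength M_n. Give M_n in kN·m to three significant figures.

Tension: T = A_s f_y = 8870 × 500 = 4435000 N.
Try a within the flange: a = T/(0.85 f'_c b_f) = 4435000/(0.85 × 33.3 × 950) = 164.93 mm.
a = 164.93 > h_f = 115 mm: the block extends into the web. Split into flange-overhang and web parts.
C_f = 0.85 f'_c (b_f − b_w) h_f = 0.85 × 33.3 × (950 − 310) × 115 = 2083248 N.
Remaining web compression depth: a_w = (T − C_f)/(0.85 f'_c b_w) = (4435000 − 2083248)/(0.85 × 33.3 × 310) = 268.02 mm.
M_n = C_f(d − h_f/2) + (T − C_f)(d − a_w/2) = 2083248 × (755 − 57.5) + 2351752 × (755 − 134.01) = 1453.07 + 1460.41 = 2913.48 × 10⁶ N·mm.
M_n = 2913.48 kN·m.

M_n ≈ 2910 kN·m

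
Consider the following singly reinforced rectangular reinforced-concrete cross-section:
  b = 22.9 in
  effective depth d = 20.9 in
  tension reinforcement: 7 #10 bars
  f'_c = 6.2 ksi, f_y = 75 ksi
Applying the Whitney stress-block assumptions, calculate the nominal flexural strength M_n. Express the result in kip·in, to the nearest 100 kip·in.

M_n ≈ 12100 kip·in

A_s = 7 × 1.27 = 8.89 in².
T = A_s f_y = 8.89 × 75 = 666.75 kips.
a = T/(0.85 f'_c b) = 666.75/(0.85 × 6.2 × 22.9) = 5.525 in.
M_n = T(d − a/2) = 666.75 × (20.9 − 2.7625) = 12093.2 kip·in.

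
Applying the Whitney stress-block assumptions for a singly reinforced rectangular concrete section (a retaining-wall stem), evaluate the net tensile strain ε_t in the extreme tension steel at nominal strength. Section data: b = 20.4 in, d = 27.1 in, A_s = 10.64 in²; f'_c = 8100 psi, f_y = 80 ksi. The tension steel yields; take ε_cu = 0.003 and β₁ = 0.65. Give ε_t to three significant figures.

a = A_s f_y/(0.85 f'_c b) = 6.060 in.
β₁ = 0.65, so c = a/β₁ = 6.060/0.65 = 9.323 in.
From the linear strain diagram with ε_cu = 0.003: ε_t = 0.003 (d − c)/c = 0.003 × (27.1 − 9.323)/9.323 = 0.00572.
Since ε_t ≥ 0.005, the section is tension-controlled.

ε_t ≈ 0.00572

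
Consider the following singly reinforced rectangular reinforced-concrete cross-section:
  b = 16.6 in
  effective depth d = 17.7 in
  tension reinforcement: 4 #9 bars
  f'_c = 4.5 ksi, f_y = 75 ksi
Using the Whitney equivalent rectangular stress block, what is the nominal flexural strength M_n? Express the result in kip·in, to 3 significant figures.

A_s = 4 × 1 = 4 in².
T = A_s f_y = 4 × 75 = 300 kips.
a = T/(0.85 f'_c b) = 300/(0.85 × 4.5 × 16.6) = 4.725 in.
M_n = T(d − a/2) = 300 × (17.7 − 2.3625) = 4601.3 kip·in.

M_n ≈ 4600 kip·in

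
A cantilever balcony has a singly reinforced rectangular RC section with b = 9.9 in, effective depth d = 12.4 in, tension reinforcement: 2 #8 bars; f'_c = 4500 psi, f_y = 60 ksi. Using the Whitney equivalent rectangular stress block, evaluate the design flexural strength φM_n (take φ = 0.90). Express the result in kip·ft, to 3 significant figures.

φM_n ≈ 79.3 kip·ft

A_s = 2 × 0.79 = 1.58 in².
T = A_s f_y = 1.58 × 60 = 94.8 kips.
a = T/(0.85 f'_c b) = 94.8/(0.85 × 4.5 × 9.9) = 2.503 in.
M_n = T(d − a/2) = 94.8 × (12.4 − 1.2515) = 1056.9 kip·in = 1056.9/12 = 88.08 kip·ft.
φM_n = 0.90 × 88.08 = 79.27 kip·ft.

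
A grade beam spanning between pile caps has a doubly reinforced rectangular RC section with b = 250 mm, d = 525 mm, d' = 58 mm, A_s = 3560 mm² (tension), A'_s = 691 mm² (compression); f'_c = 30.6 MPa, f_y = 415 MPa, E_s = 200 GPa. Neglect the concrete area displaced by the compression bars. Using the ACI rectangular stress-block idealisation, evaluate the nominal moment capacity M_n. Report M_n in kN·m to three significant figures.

M_n ≈ 650 kN·m

Assume both tension and compression steel yield.
Net tension couple steel: A_s − A'_s = 2869 mm².
a = (A_s − A'_s) f_y / (0.85 f'_c b) = 1190635/(0.85 × 30.6 × 250) = 183.10 mm.
c = a/β₁ = 183.10/0.831 = 220.34 mm; ε'_s = 0.003(c − d')/c = 0.0022 ≥ f_y/E_s = 0.0021, so compression steel does yield.
M_n = (A_s − A'_s) f_y (d − a/2) + A'_s f_y (d − d') = [1190635 × (525 − 91.55) + 286765 × (525 − 58)] × 10⁻⁶ = 516.08 + 133.92 = 650.00 kN·m.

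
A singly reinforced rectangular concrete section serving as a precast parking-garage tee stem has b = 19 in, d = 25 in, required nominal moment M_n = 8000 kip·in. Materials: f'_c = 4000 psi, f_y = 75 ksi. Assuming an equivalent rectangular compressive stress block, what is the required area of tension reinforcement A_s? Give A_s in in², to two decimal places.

A_s ≈ 4.80 in²

From M_n = 0.85 f'_c a b (d − a/2):
a = d − √(d² − 2M_n/(0.85 f'_c b)) = 25 − √(25² − 2 × 8000/(0.85 × 4 × 19)) = 5.575 in.
A_s = 0.85 f'_c a b / f_y = 0.85 × 4 × 5.575 × 19 / 75 = 4.802 in².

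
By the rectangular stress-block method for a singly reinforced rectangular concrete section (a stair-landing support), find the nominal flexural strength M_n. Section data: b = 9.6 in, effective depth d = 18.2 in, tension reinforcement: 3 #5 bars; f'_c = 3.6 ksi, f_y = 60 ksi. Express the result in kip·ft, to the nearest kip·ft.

A_s = 3 × 0.31 = 0.93 in².
T = A_s f_y = 0.93 × 60 = 55.8 kips.
a = T/(0.85 f'_c b) = 55.8/(0.85 × 3.6 × 9.6) = 1.900 in.
M_n = T(d − a/2) = 55.8 × (18.2 − 0.95) = 962.6 kip·in = 962.6/12 = 80.22 kip·ft.

M_n ≈ 80 kip·ft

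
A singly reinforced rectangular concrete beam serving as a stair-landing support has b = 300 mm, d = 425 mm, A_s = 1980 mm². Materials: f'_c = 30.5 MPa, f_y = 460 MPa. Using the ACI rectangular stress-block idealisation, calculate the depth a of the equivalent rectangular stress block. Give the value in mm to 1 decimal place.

a ≈ 117.1 mm

T = A_s f_y = 1980 × 460 = 910800 N = 910.8 kN.
Setting C = 0.85 f'_c a b equal to T: a = 910800/(0.85 × 30.5 × 300) = 117.1 mm.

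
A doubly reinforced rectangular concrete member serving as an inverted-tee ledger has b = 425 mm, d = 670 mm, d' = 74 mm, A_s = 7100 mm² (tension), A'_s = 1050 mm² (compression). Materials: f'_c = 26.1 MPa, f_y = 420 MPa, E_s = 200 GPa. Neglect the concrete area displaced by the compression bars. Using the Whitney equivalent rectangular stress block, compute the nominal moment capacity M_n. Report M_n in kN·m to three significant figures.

M_n ≈ 1620 kN·m

Assume both tension and compression steel yield.
Net tension couple steel: A_s − A'_s = 6050 mm².
a = (A_s − A'_s) f_y / (0.85 f'_c b) = 2541000/(0.85 × 26.1 × 425) = 269.50 mm.
c = a/β₁ = 269.50/0.85 = 317.06 mm; ε'_s = 0.003(c − d')/c = 0.0023 ≥ f_y/E_s = 0.0021, so compression steel does yield.
M_n = (A_s − A'_s) f_y (d − a/2) + A'_s f_y (d − d') = [2541000 × (670 − 134.75) + 441000 × (670 − 74)] × 10⁻⁶ = 1360.07 + 262.84 = 1622.91 kN·m.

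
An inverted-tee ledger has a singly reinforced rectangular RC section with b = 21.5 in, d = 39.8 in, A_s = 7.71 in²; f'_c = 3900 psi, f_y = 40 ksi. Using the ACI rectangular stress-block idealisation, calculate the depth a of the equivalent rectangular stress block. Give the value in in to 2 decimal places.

a ≈ 4.33 in

T = A_s f_y = 7.71 × 40 = 308.4 kips.
a = T/(0.85 f'_c b) = 308.4/(0.85 × 3.9 × 21.5) = 4.33 in.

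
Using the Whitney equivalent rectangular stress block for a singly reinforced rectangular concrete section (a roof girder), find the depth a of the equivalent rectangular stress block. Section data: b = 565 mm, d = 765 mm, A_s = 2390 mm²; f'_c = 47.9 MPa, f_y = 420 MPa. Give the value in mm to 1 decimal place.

a ≈ 43.6 mm

T = A_s f_y = 2390 × 420 = 1003800 N = 1003.8 kN.
Setting C = 0.85 f'_c a b equal to T: a = 1003800/(0.85 × 47.9 × 565) = 43.6 mm.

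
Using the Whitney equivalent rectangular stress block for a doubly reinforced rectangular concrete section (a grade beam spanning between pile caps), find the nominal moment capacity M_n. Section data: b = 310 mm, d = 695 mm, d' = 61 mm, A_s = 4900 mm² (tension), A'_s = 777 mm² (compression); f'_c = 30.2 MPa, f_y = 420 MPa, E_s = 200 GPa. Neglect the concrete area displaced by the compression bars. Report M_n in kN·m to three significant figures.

Assume both tension and compression steel yield.
Net tension couple steel: A_s − A'_s = 4123 mm².
a = (A_s − A'_s) f_y / (0.85 f'_c b) = 1731660/(0.85 × 30.2 × 310) = 217.61 mm.
c = a/β₁ = 217.61/0.834 = 260.92 mm; ε'_s = 0.003(c − d')/c = 0.0023 ≥ f_y/E_s = 0.0021, so compression steel does yield.
M_n = (A_s − A'_s) f_y (d − a/2) + A'_s f_y (d − d') = [1731660 × (695 − 108.805) + 326340 × (695 − 61)] × 10⁻⁶ = 1015.09 + 206.90 = 1221.99 kN·m.

M_n ≈ 1220 kN·m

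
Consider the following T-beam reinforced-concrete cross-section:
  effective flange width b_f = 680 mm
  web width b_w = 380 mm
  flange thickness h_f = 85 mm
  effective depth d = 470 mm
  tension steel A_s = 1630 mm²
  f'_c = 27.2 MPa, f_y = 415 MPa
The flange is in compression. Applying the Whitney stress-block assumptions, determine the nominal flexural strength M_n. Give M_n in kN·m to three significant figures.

Tension: T = A_s f_y = 1630 × 415 = 676450 N.
Try a within the flange: a = T/(0.85 f'_c b_f) = 676450/(0.85 × 27.2 × 680) = 43.03 mm.
Since a = 43.03 ≤ h_f = 85 mm, the stress block lies entirely in the flange; analyse as a rectangular beam of width b_f.
M_n = T(d − a/2) = 676450 × (470 − 21.515) = 303.38 × 10⁶ N·mm.
M_n = 303.38 kN·m.

M_n ≈ 303 kN·m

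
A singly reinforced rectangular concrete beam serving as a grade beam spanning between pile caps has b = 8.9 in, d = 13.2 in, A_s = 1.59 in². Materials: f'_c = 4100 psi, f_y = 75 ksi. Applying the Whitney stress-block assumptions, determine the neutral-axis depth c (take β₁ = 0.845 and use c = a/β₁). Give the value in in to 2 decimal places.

c ≈ 4.55 in

T = A_s f_y = 1.59 × 75 = 119.25 kips.
a = T/(0.85 f'_c b) = 119.25/(0.85 × 4.1 × 8.9) = 3.8447 in.
With β₁ = 0.845, c = a/β₁ = 3.8447/0.845 = 4.55 in.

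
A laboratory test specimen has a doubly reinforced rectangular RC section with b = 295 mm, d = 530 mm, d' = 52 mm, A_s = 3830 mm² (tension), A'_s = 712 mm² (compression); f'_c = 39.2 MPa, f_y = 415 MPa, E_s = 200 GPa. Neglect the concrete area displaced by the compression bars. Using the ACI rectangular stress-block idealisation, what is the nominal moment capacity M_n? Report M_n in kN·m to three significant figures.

Assume both tension and compression steel yield.
Net tension couple steel: A_s − A'_s = 3118 mm².
a = (A_s − A'_s) f_y / (0.85 f'_c b) = 1293970/(0.85 × 39.2 × 295) = 131.64 mm.
c = a/β₁ = 131.64/0.77 = 170.96 mm; ε'_s = 0.003(c − d')/c = 0.0021 ≥ f_y/E_s = 0.0021, so compression steel does yield.
M_n = (A_s − A'_s) f_y (d − a/2) + A'_s f_y (d − d') = [1293970 × (530 − 65.82) + 295480 × (530 − 52)] × 10⁻⁶ = 600.63 + 141.24 = 741.87 kN·m.

M_n ≈ 742 kN·m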